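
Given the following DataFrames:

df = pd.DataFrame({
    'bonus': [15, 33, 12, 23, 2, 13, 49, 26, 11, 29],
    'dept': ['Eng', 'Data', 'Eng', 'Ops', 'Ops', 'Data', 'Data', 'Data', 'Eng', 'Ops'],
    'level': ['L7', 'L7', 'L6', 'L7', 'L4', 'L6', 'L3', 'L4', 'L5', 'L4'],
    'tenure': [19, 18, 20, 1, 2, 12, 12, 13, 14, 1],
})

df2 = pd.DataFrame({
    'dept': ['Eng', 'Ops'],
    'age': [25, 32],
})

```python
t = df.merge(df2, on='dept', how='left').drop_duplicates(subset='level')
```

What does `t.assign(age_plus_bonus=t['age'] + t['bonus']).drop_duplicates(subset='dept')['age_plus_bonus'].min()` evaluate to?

merge on 'dept' (how='left') → 10 rows:
   bonus  dept level  tenure   age
0     15   Eng    L7      19  25.0
1     33  Data    L7      18   NaN
2     12   Eng    L6      20  25.0
3     23   Ops    L7       1  32.0
4      2   Ops    L4       2  32.0
5     13  Data    L6      12   NaN
6     49  Data    L3      12   NaN
7     26  Data    L4      13   NaN
8     11   Eng    L5      14  25.0
9     29   Ops    L4       1  32.0
drop duplicate level (keep=first):
   bonus  dept level  tenure   age
0     15   Eng    L7      19  25.0
2     12   Eng    L6      20  25.0
4      2   Ops    L4       2  32.0
6     49  Data    L3      12   NaN
8     11   Eng    L5      14  25.0
add column age_plus_bonus = t['age'] + t['bonus']:
   bonus  dept level  tenure   age  age_plus_bonus
0     15   Eng    L7      19  25.0            40.0
2     12   Eng    L6      20  25.0            37.0
4      2   Ops    L4       2  32.0            34.0
6     49  Data    L3      12   NaN             NaN
8     11   Eng    L5      14  25.0            36.0
drop duplicate dept (keep=first):
   bonus  dept level  tenure   age  age_plus_bonus
0     15   Eng    L7      19  25.0            40.0
4      2   Ops    L4       2  32.0            34.0
6     49  Data    L3      12   NaN             NaN
The min of column 'age_plus_bonus' is 34.0.

34.0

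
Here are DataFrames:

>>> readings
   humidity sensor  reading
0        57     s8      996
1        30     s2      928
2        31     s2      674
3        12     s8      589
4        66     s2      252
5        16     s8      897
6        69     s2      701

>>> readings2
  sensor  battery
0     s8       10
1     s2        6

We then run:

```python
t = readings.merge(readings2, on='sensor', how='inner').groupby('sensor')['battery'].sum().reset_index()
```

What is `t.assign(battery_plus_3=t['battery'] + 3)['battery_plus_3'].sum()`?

merge on 'sensor' (how='inner') → 7 rows:
   humidity sensor  reading  battery
0        57     s8      996       10
1        30     s2      928        6
2        31     s2      674        6
3        12     s8      589       10
4        66     s2      252        6
5        16     s8      897       10
6        69     s2      701        6
group by sensor, sum of battery:
sensor
s2    24
s8    30
Name: battery, dtype: int64
reset_index():
  sensor  battery
0     s2       24
1     s8       30
add column battery_plus_3 = t['battery'] + 3:
  sensor  battery  battery_plus_3
0     s2       24              27
1     s8       30              33
Then the sum of column 'battery_plus_3': 60

60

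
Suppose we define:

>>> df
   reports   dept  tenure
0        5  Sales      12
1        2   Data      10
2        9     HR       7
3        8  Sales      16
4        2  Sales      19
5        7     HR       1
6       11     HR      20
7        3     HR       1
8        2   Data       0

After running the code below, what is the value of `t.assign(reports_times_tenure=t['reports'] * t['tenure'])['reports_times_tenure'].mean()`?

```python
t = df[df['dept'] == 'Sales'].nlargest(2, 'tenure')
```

filter rows where dept == 'Sales':
   reports   dept  tenure
0        5  Sales      12
3        8  Sales      16
4        2  Sales      19
take 2 rows with largest tenure:
   reports   dept  tenure
4        2  Sales      19
3        8  Sales      16
add column reports_times_tenure = t['reports'] * t['tenure']:
   reports   dept  tenure  reports_times_tenure
4        2  Sales      19                    38
3        8  Sales      16                   128

83.0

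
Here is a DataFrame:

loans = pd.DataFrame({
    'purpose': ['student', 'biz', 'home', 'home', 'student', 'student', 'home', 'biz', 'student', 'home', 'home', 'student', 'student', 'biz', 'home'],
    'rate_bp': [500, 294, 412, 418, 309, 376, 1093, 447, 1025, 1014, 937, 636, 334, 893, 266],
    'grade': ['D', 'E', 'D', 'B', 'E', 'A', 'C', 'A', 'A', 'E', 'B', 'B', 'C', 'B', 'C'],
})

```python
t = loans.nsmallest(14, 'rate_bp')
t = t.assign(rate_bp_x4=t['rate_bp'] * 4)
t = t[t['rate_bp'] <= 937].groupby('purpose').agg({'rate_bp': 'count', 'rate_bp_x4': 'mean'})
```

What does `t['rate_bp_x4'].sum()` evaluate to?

5935.66666667

take 14 rows with smallest rate_bp:
    purpose  rate_bp grade
14     home      266     C
1       biz      294     E
4   student      309     E
12  student      334     C
5   student      376     A
2      home      412     D
3      home      418     B
7       biz      447     A
0   student      500     D
11  student      636     B
13      biz      893     B
10     home      937     B
9      home     1014     E
8   student     1025     A
add column rate_bp_x4 = t['rate_bp'] * 4:
    purpose  rate_bp grade  rate_bp_x4
14     home      266     C        1064
1       biz      294     E        1176
4   student      309     E        1236
12  student      334     C        1336
5   student      376     A        1504
2      home      412     D        1648
3      home      418     B        1672
7       biz      447     A        1788
0   student      500     D        2000
11  student      636     B        2544
13      biz      893     B        3572
10     home      937     B        3748
9      home     1014     E        4056
8   student     1025     A        4100
filter rows where rate_bp <= 937:
    purpose  rate_bp grade  rate_bp_x4
14     home      266     C        1064
1       biz      294     E        1176
4   student      309     E        1236
12  student      334     C        1336
5   student      376     A        1504
2      home      412     D        1648
3      home      418     B        1672
7       biz      447     A        1788
0   student      500     D        2000
11  student      636     B        2544
13      biz      893     B        3572
10     home      937     B        3748
group by purpose: count(rate_bp), mean(rate_bp_x4):
         rate_bp   rate_bp_x4
purpose                      
biz            3  2178.666667
home           4  2033.000000
student        5  1724.000000
The sum of column 'rate_bp_x4' is 5935.66666667.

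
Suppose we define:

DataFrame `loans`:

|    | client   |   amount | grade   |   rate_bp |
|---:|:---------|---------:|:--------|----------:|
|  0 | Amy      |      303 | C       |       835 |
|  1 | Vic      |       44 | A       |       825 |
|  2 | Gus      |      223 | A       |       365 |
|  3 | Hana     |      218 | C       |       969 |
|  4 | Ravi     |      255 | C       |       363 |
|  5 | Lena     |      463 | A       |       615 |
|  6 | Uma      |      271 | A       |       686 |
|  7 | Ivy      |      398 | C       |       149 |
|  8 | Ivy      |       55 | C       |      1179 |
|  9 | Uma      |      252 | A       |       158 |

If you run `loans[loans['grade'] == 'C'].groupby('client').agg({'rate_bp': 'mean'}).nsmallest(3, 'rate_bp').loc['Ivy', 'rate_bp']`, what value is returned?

filter rows where grade == 'C':
  client  amount grade  rate_bp
0    Amy     303     C      835
3   Hana     218     C      969
4   Ravi     255     C      363
7    Ivy     398     C      149
8    Ivy      55     C     1179
group by client, mean of rate_bp:
        rate_bp
client         
Amy       835.0
Hana      969.0
Ivy       664.0
Ravi      363.0
take 3 rows with smallest rate_bp:
        rate_bp
client         
Ravi      363.0
Ivy       664.0
Amy       835.0
Reading off the value at row 'Ivy', column 'rate_bp', we get 664.0.

664.0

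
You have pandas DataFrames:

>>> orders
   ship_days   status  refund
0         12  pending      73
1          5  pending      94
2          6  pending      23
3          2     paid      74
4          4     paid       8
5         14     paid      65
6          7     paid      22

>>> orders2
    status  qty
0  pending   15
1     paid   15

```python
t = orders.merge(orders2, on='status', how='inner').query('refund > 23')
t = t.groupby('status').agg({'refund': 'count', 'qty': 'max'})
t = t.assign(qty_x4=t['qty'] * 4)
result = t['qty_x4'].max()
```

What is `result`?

60

merge on 'status' (how='inner') → 7 rows:
   ship_days   status  refund  qty
0         12  pending      73   15
1          5  pending      94   15
2          6  pending      23   15
3          2     paid      74   15
4          4     paid       8   15
5         14     paid      65   15
6          7     paid      22   15
filter rows where refund > 23:
   ship_days   status  refund  qty
0         12  pending      73   15
1          5  pending      94   15
3          2     paid      74   15
5         14     paid      65   15
group by status: count(refund), max(qty):
         refund  qty
status              
paid          2   15
pending       2   15
add column qty_x4 = t['qty'] * 4:
         refund  qty  qty_x4
status                      
paid          2   15      60
pending       2   15      60
So max() = 60.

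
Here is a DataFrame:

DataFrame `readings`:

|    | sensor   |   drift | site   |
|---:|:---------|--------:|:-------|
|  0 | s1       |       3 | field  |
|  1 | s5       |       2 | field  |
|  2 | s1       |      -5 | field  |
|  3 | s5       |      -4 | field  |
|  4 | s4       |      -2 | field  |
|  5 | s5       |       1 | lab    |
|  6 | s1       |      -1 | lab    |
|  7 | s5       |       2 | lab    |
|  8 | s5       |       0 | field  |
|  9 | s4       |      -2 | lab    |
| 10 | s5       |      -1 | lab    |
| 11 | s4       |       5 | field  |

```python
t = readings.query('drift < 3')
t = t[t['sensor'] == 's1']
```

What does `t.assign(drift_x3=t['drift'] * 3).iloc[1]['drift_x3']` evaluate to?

filter rows where drift < 3:
   sensor  drift   site
1      s5      2  field
2      s1     -5  field
3      s5     -4  field
4      s4     -2  field
5      s5      1    lab
6      s1     -1    lab
7      s5      2    lab
8      s5      0  field
9      s4     -2    lab
10     s5     -1    lab
filter rows where sensor == 's1':
  sensor  drift   site
2     s1     -5  field
6     s1     -1    lab
add column drift_x3 = t['drift'] * 3:
  sensor  drift   site  drift_x3
2     s1     -5  field       -15
6     s1     -1    lab        -3

-3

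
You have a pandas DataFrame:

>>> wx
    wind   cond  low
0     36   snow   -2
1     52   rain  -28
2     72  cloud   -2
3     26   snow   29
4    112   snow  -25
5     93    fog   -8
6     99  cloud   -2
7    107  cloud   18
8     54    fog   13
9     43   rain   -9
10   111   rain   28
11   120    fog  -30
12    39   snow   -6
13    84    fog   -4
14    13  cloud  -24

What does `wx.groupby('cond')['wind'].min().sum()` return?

group by cond, min of wind:
cond
cloud    13
fog      54
rain     43
snow     26
Name: wind, dtype: int64

136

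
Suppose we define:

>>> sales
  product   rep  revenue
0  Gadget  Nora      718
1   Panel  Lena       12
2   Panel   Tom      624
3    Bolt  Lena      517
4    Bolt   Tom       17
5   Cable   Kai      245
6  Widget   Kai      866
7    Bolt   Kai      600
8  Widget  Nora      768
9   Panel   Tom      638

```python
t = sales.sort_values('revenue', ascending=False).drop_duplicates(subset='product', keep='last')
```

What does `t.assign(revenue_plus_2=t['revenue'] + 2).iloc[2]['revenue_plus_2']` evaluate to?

247

sort by revenue descending:
  product   rep  revenue
6  Widget   Kai      866
8  Widget  Nora      768
0  Gadget  Nora      718
9   Panel   Tom      638
2   Panel   Tom      624
7    Bolt   Kai      600
3    Bolt  Lena      517
5   Cable   Kai      245
4    Bolt   Tom       17
1   Panel  Lena       12
drop duplicate product (keep=last):
  product   rep  revenue
8  Widget  Nora      768
0  Gadget  Nora      718
5   Cable   Kai      245
4    Bolt   Tom       17
1   Panel  Lena       12
add column revenue_plus_2 = t['revenue'] + 2:
  product   rep  revenue  revenue_plus_2
8  Widget  Nora      768             770
0  Gadget  Nora      718             720
5   Cable   Kai      245             247
4    Bolt   Tom       17              19
1   Panel  Lena       12              14
The value at position 2, column 'revenue_plus_2' is 247.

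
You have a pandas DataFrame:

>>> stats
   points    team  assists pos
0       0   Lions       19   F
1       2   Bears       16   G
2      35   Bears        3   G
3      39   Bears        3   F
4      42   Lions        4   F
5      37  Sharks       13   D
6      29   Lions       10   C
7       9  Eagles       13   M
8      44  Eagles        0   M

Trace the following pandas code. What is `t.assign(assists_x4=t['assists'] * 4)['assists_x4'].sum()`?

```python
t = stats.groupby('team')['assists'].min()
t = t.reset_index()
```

group by team, min of assists:
team
Bears      3
Eagles     0
Lions      4
Sharks    13
Name: assists, dtype: int64
reset_index():
     team  assists
0   Bears        3
1  Eagles        0
2   Lions        4
3  Sharks       13
add column assists_x4 = t['assists'] * 4:
     team  assists  assists_x4
0   Bears        3          12
1  Eagles        0           0
2   Lions        4          16
3  Sharks       13          52
Finally, sum of column 'assists_x4' = 80.

80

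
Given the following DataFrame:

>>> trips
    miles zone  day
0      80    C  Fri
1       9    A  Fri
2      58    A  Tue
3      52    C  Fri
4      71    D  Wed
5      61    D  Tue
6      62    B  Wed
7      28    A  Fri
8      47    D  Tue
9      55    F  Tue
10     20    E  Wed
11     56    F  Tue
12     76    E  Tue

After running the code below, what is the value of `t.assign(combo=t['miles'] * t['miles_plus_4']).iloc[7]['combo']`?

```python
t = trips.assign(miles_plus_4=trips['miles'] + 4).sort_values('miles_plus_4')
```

3596

add column miles_plus_4 = trips['miles'] + 4:
    miles zone  day  miles_plus_4
0      80    C  Fri            84
1       9    A  Fri            13
2      58    A  Tue            62
3      52    C  Fri            56
4      71    D  Wed            75
5      61    D  Tue            65
6      62    B  Wed            66
7      28    A  Fri            32
8      47    D  Tue            51
9      55    F  Tue            59
10     20    E  Wed            24
11     56    F  Tue            60
12     76    E  Tue            80
sort by miles_plus_4:
    miles zone  day  miles_plus_4
1       9    A  Fri            13
10     20    E  Wed            24
7      28    A  Fri            32
8      47    D  Tue            51
3      52    C  Fri            56
9      55    F  Tue            59
11     56    F  Tue            60
2      58    A  Tue            62
5      61    D  Tue            65
6      62    B  Wed            66
4      71    D  Wed            75
12     76    E  Tue            80
0      80    C  Fri            84
add column combo = t['miles'] * t['miles_plus_4']:
    miles zone  day  miles_plus_4  combo
1       9    A  Fri            13    117
10     20    E  Wed            24    480
7      28    A  Fri            32    896
8      47    D  Tue            51   2397
3      52    C  Fri            56   2912
9      55    F  Tue            59   3245
11     56    F  Tue            60   3360
2      58    A  Tue            62   3596
5      61    D  Tue            65   3965
6      62    B  Wed            66   4092
4      71    D  Wed            75   5325
12     76    E  Tue            80   6080
0      80    C  Fri            84   6720
So iloc[7]['combo'] = 3596.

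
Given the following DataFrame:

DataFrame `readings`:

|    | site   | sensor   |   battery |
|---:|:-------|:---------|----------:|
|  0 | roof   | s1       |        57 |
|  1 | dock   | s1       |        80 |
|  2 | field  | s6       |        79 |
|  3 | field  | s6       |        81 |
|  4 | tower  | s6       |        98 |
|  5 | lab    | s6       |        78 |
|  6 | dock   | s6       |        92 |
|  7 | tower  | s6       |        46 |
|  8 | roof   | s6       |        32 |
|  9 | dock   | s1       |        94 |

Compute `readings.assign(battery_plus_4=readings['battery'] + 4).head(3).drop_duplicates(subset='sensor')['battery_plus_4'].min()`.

add column battery_plus_4 = readings['battery'] + 4:
    site sensor  battery  battery_plus_4
0   roof     s1       57              61
1   dock     s1       80              84
2  field     s6       79              83
3  field     s6       81              85
4  tower     s6       98             102
5    lab     s6       78              82
6   dock     s6       92              96
7  tower     s6       46              50
8   roof     s6       32              36
9   dock     s1       94              98
take first 3 rows:
    site sensor  battery  battery_plus_4
0   roof     s1       57              61
1   dock     s1       80              84
2  field     s6       79              83
drop duplicate sensor (keep=first):
    site sensor  battery  battery_plus_4
0   roof     s1       57              61
2  field     s6       79              83

61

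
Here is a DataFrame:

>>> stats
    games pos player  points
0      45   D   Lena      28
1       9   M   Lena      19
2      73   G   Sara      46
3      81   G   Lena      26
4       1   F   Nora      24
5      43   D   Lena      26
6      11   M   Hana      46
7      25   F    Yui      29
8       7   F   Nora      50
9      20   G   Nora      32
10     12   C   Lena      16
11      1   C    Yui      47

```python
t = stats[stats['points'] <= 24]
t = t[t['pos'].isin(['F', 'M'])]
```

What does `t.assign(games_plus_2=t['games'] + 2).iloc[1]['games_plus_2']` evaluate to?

filter rows where points <= 24:
    games pos player  points
1       9   M   Lena      19
4       1   F   Nora      24
10     12   C   Lena      16
filter rows where pos in ['F', 'M']:
   games pos player  points
1      9   M   Lena      19
4      1   F   Nora      24
add column games_plus_2 = t['games'] + 2:
   games pos player  points  games_plus_2
1      9   M   Lena      19            11
4      1   F   Nora      24             3
value at position 1, column 'games_plus_2' → 3

3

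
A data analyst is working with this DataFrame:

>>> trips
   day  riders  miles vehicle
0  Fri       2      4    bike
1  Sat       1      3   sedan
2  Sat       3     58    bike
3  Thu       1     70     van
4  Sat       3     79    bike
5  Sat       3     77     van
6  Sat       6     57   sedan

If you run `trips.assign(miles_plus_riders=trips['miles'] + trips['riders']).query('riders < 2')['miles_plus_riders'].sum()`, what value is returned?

add column miles_plus_riders = trips['miles'] + trips['riders']:
   day  riders  miles vehicle  miles_plus_riders
0  Fri       2      4    bike                  6
1  Sat       1      3   sedan                  4
2  Sat       3     58    bike                 61
3  Thu       1     70     van                 71
4  Sat       3     79    bike                 82
5  Sat       3     77     van                 80
6  Sat       6     57   sedan                 63
filter rows where riders < 2:
   day  riders  miles vehicle  miles_plus_riders
1  Sat       1      3   sedan                  4
3  Thu       1     70     van                 71
Reading off the sum of column 'miles_plus_riders', we get 75.

75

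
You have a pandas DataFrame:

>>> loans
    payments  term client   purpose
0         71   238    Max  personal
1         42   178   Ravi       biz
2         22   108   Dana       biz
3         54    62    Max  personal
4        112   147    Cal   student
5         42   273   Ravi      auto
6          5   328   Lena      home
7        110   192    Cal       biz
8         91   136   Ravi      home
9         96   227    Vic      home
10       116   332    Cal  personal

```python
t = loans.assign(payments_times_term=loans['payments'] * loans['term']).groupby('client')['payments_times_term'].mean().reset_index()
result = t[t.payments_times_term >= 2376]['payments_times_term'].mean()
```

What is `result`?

14019.1333333

add column payments_times_term = loans['payments'] * loans['term']:
    payments  term client   purpose  payments_times_term
0         71   238    Max  personal                16898
1         42   178   Ravi       biz                 7476
2         22   108   Dana       biz                 2376
3         54    62    Max  personal                 3348
4        112   147    Cal   student                16464
5         42   273   Ravi      auto                11466
6          5   328   Lena      home                 1640
7        110   192    Cal       biz                21120
8         91   136   Ravi      home                12376
9         96   227    Vic      home                21792
10       116   332    Cal  personal                38512
group by client, mean of payments_times_term:
client
Cal     25365.333333
Dana     2376.000000
Lena     1640.000000
Max     10123.000000
Ravi    10439.333333
Vic     21792.000000
Name: payments_times_term, dtype: float64
reset_index():
  client  payments_times_term
0    Cal         25365.333333
1   Dana          2376.000000
2   Lena          1640.000000
3    Max         10123.000000
4   Ravi         10439.333333
5    Vic         21792.000000
filter rows where payments_times_term >= 2376:
  client  payments_times_term
0    Cal         25365.333333
1   Dana          2376.000000
3    Max         10123.000000
4   Ravi         10439.333333
5    Vic         21792.000000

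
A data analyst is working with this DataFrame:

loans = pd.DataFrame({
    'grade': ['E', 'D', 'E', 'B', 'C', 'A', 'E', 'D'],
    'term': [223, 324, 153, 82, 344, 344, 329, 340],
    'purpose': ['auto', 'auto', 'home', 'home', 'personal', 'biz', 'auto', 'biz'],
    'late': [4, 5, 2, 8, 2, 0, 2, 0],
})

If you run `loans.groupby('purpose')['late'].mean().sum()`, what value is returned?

group by purpose, mean of late:
purpose
auto        3.666667
biz         0.000000
home        5.000000
personal    2.000000
Name: late, dtype: float64
Reading off the sum of the resulting series, we get 10.6666666667.

10.6666666667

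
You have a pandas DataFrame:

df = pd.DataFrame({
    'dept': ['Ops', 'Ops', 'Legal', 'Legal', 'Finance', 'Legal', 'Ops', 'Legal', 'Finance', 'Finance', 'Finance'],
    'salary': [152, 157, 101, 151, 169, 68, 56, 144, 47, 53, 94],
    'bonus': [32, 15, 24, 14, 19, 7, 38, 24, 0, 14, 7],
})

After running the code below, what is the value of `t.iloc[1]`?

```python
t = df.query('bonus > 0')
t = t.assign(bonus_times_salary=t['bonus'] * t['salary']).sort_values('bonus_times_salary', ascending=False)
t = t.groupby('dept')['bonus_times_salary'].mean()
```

filter rows where bonus > 0:
       dept  salary  bonus
0       Ops     152     32
1       Ops     157     15
2     Legal     101     24
3     Legal     151     14
4   Finance     169     19
5     Legal      68      7
6       Ops      56     38
7     Legal     144     24
9   Finance      53     14
10  Finance      94      7
add column bonus_times_salary = t['bonus'] * t['salary']:
       dept  salary  bonus  bonus_times_salary
0       Ops     152     32                4864
1       Ops     157     15                2355
2     Legal     101     24                2424
3     Legal     151     14                2114
4   Finance     169     19                3211
5     Legal      68      7                 476
6       Ops      56     38                2128
7     Legal     144     24                3456
9   Finance      53     14                 742
10  Finance      94      7                 658
sort by bonus_times_salary descending:
       dept  salary  bonus  bonus_times_salary
0       Ops     152     32                4864
7     Legal     144     24                3456
4   Finance     169     19                3211
2     Legal     101     24                2424
1       Ops     157     15                2355
6       Ops      56     38                2128
3     Legal     151     14                2114
9   Finance      53     14                 742
10  Finance      94      7                 658
5     Legal      68      7                 476
group by dept, mean of bonus_times_salary:
dept
Finance    1537.000000
Legal      2117.500000
Ops        3115.666667
Name: bonus_times_salary, dtype: float64
Then the value at position 1: 2117.5

2117.5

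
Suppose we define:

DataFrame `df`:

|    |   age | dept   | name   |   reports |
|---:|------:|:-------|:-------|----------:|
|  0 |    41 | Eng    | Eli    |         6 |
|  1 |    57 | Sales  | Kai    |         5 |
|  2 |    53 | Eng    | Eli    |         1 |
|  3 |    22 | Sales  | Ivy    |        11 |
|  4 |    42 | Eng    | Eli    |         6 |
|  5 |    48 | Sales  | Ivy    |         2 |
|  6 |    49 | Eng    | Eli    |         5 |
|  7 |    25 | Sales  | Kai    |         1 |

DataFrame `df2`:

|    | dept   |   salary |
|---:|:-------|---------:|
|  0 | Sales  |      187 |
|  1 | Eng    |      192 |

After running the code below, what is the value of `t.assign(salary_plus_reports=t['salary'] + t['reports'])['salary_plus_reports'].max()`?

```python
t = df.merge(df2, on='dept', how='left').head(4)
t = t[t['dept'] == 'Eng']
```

198

merge on 'dept' (how='left') → 8 rows:
   age   dept name  reports  salary
0   41    Eng  Eli        6     192
1   57  Sales  Kai        5     187
2   53    Eng  Eli        1     192
3   22  Sales  Ivy       11     187
4   42    Eng  Eli        6     192
5   48  Sales  Ivy        2     187
6   49    Eng  Eli        5     192
7   25  Sales  Kai        1     187
take first 4 rows:
   age   dept name  reports  salary
0   41    Eng  Eli        6     192
1   57  Sales  Kai        5     187
2   53    Eng  Eli        1     192
3   22  Sales  Ivy       11     187
filter rows where dept == 'Eng':
   age dept name  reports  salary
0   41  Eng  Eli        6     192
2   53  Eng  Eli        1     192
add column salary_plus_reports = t['salary'] + t['reports']:
   age dept name  reports  salary  salary_plus_reports
0   41  Eng  Eli        6     192                  198
2   53  Eng  Eli        1     192                  193
Taking the max of column 'salary_plus_reports' gives 198.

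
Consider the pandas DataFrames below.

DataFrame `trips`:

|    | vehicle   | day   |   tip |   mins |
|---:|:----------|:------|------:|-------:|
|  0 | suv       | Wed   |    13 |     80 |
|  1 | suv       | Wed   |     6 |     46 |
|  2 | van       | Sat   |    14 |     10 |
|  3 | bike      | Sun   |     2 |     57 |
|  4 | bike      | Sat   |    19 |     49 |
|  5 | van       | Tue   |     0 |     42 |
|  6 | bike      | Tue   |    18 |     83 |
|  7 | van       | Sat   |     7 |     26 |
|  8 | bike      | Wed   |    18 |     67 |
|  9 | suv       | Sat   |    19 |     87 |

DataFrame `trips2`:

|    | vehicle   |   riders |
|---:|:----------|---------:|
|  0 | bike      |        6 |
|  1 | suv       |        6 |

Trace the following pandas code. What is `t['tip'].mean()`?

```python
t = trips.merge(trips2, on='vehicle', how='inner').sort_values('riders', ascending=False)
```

merge on 'vehicle' (how='inner') → 7 rows:
  vehicle  day  tip  mins  riders
0     suv  Wed   13    80       6
1     suv  Wed    6    46       6
2    bike  Sun    2    57       6
3    bike  Sat   19    49       6
4    bike  Tue   18    83       6
5    bike  Wed   18    67       6
6     suv  Sat   19    87       6
sort by riders descending:
  vehicle  day  tip  mins  riders
0     suv  Wed   13    80       6
1     suv  Wed    6    46       6
2    bike  Sun    2    57       6
3    bike  Sat   19    49       6
4    bike  Tue   18    83       6
5    bike  Wed   18    67       6
6     suv  Sat   19    87       6
Hence 13.5714285714.

13.5714285714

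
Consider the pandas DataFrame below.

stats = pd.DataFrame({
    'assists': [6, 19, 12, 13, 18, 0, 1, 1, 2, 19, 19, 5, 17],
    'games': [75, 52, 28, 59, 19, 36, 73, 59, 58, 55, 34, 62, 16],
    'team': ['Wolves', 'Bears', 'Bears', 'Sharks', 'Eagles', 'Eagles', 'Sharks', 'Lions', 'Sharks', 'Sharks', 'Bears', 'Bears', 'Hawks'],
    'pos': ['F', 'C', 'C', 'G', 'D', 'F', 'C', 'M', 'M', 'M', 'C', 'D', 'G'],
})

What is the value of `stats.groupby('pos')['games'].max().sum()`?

328

group by pos, max of games:
pos
C    73
D    62
F    75
G    59
M    59
Name: games, dtype: int64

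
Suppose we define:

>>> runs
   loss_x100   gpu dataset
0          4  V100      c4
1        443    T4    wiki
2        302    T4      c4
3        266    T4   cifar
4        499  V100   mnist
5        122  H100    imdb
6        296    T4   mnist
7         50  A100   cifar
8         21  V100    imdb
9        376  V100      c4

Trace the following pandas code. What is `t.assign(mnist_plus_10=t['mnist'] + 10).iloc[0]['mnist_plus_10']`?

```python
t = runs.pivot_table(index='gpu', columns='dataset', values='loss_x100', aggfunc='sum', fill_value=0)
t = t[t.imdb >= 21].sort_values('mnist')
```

10

pivot: rows=gpu, cols=dataset, sum(loss_x100):
dataset   c4  cifar  imdb  mnist  wiki
gpu                                   
A100       0     50     0      0     0
H100       0      0   122      0     0
T4       302    266     0    296   443
V100     380      0    21    499     0
filter rows where imdb >= 21:
dataset   c4  cifar  imdb  mnist  wiki
gpu                                   
H100       0      0   122      0     0
V100     380      0    21    499     0
sort by mnist:
dataset   c4  cifar  imdb  mnist  wiki
gpu                                   
H100       0      0   122      0     0
V100     380      0    21    499     0
add column mnist_plus_10 = t['mnist'] + 10:
dataset   c4  cifar  imdb  mnist  wiki  mnist_plus_10
gpu                                                  
H100       0      0   122      0     0             10
V100     380      0    21    499     0            509
value at position 0, column 'mnist_plus_10' → 10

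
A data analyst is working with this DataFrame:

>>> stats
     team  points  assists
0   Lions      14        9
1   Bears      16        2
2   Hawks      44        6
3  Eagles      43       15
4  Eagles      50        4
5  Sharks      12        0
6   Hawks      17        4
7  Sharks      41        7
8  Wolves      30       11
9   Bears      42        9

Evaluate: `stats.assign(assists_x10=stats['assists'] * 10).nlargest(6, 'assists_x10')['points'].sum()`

add column assists_x10 = stats['assists'] * 10:
     team  points  assists  assists_x10
0   Lions      14        9           90
1   Bears      16        2           20
2   Hawks      44        6           60
3  Eagles      43       15          150
4  Eagles      50        4           40
5  Sharks      12        0            0
6   Hawks      17        4           40
7  Sharks      41        7           70
8  Wolves      30       11          110
9   Bears      42        9           90
take 6 rows with largest assists_x10:
     team  points  assists  assists_x10
3  Eagles      43       15          150
8  Wolves      30       11          110
0   Lions      14        9           90
9   Bears      42        9           90
7  Sharks      41        7           70
2   Hawks      44        6           60
Then the sum of column 'points': 214

214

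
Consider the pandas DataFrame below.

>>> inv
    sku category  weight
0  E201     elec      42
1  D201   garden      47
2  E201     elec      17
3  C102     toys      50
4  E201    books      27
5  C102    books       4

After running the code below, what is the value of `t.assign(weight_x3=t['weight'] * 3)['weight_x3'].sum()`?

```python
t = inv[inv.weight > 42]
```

filter rows where weight > 42:
    sku category  weight
1  D201   garden      47
3  C102     toys      50
add column weight_x3 = t['weight'] * 3:
    sku category  weight  weight_x3
1  D201   garden      47        141
3  C102     toys      50        150

291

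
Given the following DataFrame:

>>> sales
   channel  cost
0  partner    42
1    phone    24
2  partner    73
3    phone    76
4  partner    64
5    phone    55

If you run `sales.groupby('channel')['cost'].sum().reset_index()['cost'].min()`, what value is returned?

group by channel, sum of cost:
channel
partner    179
phone      155
Name: cost, dtype: int64
reset_index():
   channel  cost
0  partner   179
1    phone   155
Taking the min of column 'cost' gives 155.

155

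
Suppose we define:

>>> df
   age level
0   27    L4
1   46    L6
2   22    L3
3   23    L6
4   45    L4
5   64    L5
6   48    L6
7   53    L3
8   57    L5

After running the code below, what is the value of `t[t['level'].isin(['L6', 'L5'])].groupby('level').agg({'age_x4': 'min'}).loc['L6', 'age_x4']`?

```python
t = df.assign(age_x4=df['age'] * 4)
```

add column age_x4 = df['age'] * 4:
   age level  age_x4
0   27    L4     108
1   46    L6     184
2   22    L3      88
3   23    L6      92
4   45    L4     180
5   64    L5     256
6   48    L6     192
7   53    L3     212
8   57    L5     228
filter rows where level in ['L6', 'L5']:
   age level  age_x4
1   46    L6     184
3   23    L6      92
5   64    L5     256
6   48    L6     192
8   57    L5     228
group by level, min of age_x4:
       age_x4
level        
L5        228
L6         92

92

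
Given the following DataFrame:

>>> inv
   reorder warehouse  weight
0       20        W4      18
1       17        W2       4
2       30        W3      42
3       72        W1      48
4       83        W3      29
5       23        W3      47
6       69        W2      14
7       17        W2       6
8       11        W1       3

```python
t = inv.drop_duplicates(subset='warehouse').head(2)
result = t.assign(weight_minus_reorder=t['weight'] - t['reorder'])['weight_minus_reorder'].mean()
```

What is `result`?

drop duplicate warehouse (keep=first):
   reorder warehouse  weight
0       20        W4      18
1       17        W2       4
2       30        W3      42
3       72        W1      48
take first 2 rows:
   reorder warehouse  weight
0       20        W4      18
1       17        W2       4
add column weight_minus_reorder = t['weight'] - t['reorder']:
   reorder warehouse  weight  weight_minus_reorder
0       20        W4      18                    -2
1       17        W2       4                   -13
Reading off the mean of column 'weight_minus_reorder', we get -7.5.

-7.5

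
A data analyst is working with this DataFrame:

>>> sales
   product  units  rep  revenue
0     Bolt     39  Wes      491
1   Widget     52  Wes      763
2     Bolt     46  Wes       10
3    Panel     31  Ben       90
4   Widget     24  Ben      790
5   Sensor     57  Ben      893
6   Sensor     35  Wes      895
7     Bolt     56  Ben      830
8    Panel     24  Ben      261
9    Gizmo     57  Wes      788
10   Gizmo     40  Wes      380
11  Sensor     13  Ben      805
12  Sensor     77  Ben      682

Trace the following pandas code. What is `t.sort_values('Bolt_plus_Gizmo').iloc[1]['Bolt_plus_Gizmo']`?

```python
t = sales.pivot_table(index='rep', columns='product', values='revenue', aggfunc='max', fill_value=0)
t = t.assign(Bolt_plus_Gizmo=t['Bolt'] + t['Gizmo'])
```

1279

pivot: rows=rep, cols=product, max(revenue):
product  Bolt  Gizmo  Panel  Sensor  Widget
rep                                        
Ben       830      0    261     893     790
Wes       491    788      0     895     763
add column Bolt_plus_Gizmo = t['Bolt'] + t['Gizmo']:
product  Bolt  Gizmo  Panel  Sensor  Widget  Bolt_plus_Gizmo
rep                                                         
Ben       830      0    261     893     790              830
Wes       491    788      0     895     763             1279
sort by Bolt_plus_Gizmo:
product  Bolt  Gizmo  Panel  Sensor  Widget  Bolt_plus_Gizmo
rep                                                         
Ben       830      0    261     893     790              830
Wes       491    788      0     895     763             1279
The value at position 1, column 'Bolt_plus_Gizmo' is 1279.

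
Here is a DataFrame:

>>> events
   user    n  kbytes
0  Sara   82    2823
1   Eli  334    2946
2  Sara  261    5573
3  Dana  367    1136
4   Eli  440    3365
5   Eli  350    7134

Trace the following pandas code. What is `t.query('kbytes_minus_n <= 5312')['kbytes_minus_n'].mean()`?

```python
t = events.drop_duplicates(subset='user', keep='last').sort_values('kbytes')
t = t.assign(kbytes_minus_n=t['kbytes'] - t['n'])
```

drop duplicate user (keep=last):
   user    n  kbytes
2  Sara  261    5573
3  Dana  367    1136
5   Eli  350    7134
sort by kbytes:
   user    n  kbytes
3  Dana  367    1136
2  Sara  261    5573
5   Eli  350    7134
add column kbytes_minus_n = t['kbytes'] - t['n']:
   user    n  kbytes  kbytes_minus_n
3  Dana  367    1136             769
2  Sara  261    5573            5312
5   Eli  350    7134            6784
filter rows where kbytes_minus_n <= 5312:
   user    n  kbytes  kbytes_minus_n
3  Dana  367    1136             769
2  Sara  261    5573            5312
The mean of column 'kbytes_minus_n' is 3040.5.

3040.5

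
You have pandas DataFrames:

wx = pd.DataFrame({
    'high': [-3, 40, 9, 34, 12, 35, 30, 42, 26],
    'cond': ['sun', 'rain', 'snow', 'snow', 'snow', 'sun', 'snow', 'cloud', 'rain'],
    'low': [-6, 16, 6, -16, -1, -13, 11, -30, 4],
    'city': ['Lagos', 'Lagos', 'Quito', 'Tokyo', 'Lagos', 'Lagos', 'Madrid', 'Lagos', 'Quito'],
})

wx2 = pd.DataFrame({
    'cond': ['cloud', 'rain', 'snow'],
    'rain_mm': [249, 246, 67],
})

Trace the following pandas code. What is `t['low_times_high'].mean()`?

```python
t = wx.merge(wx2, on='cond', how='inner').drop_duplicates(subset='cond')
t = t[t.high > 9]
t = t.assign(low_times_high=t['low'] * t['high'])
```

-310.0

merge on 'cond' (how='inner') → 7 rows:
   high   cond  low    city  rain_mm
0    40   rain   16   Lagos      246
1     9   snow    6   Quito       67
2    34   snow  -16   Tokyo       67
3    12   snow   -1   Lagos       67
4    30   snow   11  Madrid       67
5    42  cloud  -30   Lagos      249
6    26   rain    4   Quito      246
drop duplicate cond (keep=first):
   high   cond  low   city  rain_mm
0    40   rain   16  Lagos      246
1     9   snow    6  Quito       67
5    42  cloud  -30  Lagos      249
filter rows where high > 9:
   high   cond  low   city  rain_mm
0    40   rain   16  Lagos      246
5    42  cloud  -30  Lagos      249
add column low_times_high = t['low'] * t['high']:
   high   cond  low   city  rain_mm  low_times_high
0    40   rain   16  Lagos      246             640
5    42  cloud  -30  Lagos      249           -1260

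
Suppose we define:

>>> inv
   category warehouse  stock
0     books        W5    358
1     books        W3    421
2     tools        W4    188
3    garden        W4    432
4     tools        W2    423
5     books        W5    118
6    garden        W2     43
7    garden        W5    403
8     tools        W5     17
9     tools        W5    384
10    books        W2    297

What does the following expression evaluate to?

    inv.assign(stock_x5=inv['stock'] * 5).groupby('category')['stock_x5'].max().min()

add column stock_x5 = inv['stock'] * 5:
   category warehouse  stock  stock_x5
0     books        W5    358      1790
1     books        W3    421      2105
2     tools        W4    188       940
3    garden        W4    432      2160
4     tools        W2    423      2115
5     books        W5    118       590
6    garden        W2     43       215
7    garden        W5    403      2015
8     tools        W5     17        85
9     tools        W5    384      1920
10    books        W2    297      1485
group by category, max of stock_x5:
category
books     2105
garden    2160
tools     2115
Name: stock_x5, dtype: int64
So min() = 2105.

2105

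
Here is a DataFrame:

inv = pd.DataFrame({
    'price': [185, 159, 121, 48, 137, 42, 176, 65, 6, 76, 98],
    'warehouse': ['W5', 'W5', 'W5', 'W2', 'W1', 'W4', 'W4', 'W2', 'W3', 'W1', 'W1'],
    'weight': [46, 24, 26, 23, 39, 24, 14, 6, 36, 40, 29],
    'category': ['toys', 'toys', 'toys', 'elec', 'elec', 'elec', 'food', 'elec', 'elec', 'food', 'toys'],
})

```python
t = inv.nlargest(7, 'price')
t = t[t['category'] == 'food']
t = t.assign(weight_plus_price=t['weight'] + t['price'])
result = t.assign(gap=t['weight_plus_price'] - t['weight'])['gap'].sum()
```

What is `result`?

252

take 7 rows with largest price:
    price warehouse  weight category
0     185        W5      46     toys
6     176        W4      14     food
1     159        W5      24     toys
4     137        W1      39     elec
2     121        W5      26     toys
10     98        W1      29     toys
9      76        W1      40     food
filter rows where category == 'food':
   price warehouse  weight category
6    176        W4      14     food
9     76        W1      40     food
add column weight_plus_price = t['weight'] + t['price']:
   price warehouse  weight category  weight_plus_price
6    176        W4      14     food                190
9     76        W1      40     food                116
add column gap = t['weight_plus_price'] - t['weight']:
   price warehouse  weight category  weight_plus_price  gap
6    176        W4      14     food                190  176
9     76        W1      40     food                116   76
Reading off the sum of column 'gap', we get 252.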